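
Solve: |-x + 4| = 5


An absolute value equation |expr| = 5 gives two cases:
Case 1: -x + 4 = 5
  -x = 1, so x = -1
Case 2: -x + 4 = -5
  -x = -9, so x = 9

x = -1, x = 9


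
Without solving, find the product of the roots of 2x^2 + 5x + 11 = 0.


By Vieta's formulas for ax^2 + bx + c = 0:
  Sum of roots = -b/a
  Product of roots = c/a

Here a = 2, b = 5, c = 11
Sum = -(5)/2 = -5/2
Product = 11/2 = 11/2

Product = 11/2


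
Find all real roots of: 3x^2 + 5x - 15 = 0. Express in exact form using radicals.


Using the quadratic formula: x = (-b ± sqrt(b^2 - 4ac)) / (2a)
Here a = 3, b = 5, c = -15
Discriminant = b^2 - 4ac = 5^2 - 4(3)(-15) = 25 + 180 = 205
Since discriminant = 205 > 0, there are two real roots.
x = (-5 ± sqrt(205)) / 6
Numerically: x ≈ 1.5530 or x ≈ -3.2196

x = (-5 + sqrt(205)) / 6 or x = (-5 - sqrt(205)) / 6


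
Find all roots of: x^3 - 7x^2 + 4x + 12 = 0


Let p(x) = x^3 - 7x^2 + 4x + 12. By the rational root theorem (leading coefficient 1), any rational root is an integer divisor of 12: try ±1, ±2, ... in turn.
Test x = 1: value = 10 ≠ 0.
Test x = -1: value = 0 ✓, so (x + 1) is a factor.
Synthetic division by (x + 1): bring down 1; 1(-1) - 7 = -8; (-8)(-1) + 4 = 12; 12(-1) + 12 = 0 → quotient x^2 - 8x + 12, remainder 0.
Solve the quadratic x^2 - 8x + 12 = 0: discriminant = (-8)^2 - 4(1)(12) = 64 - 48 = 16.
sqrt(16) = 4, so x = (8 ± 4)/2: x = 6 or x = 2.
Collecting all roots found:

x = -1, x = 2, x = 6


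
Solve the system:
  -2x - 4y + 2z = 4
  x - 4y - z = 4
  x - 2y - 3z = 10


Using Cramer's rule. Expand each determinant along the first row.
D  = (-2)*[(-4)*(-3) - (-1)*(-2)] - (-4)*[1*(-3) - (-1)*1] + 2*[1*(-2) - (-4)*1]
  = (-2)*(10) - (-4)*(-2) + 2*(2) = -24
Dx = 4*[(-4)*(-3) - (-1)*(-2)] - (-4)*[4*(-3) - (-1)*10] + 2*[4*(-2) - (-4)*10]
  = 4*(10) - (-4)*(-2) + 2*(32) = 96
Dy = (-2)*[4*(-3) - (-1)*10] - 4*[1*(-3) - (-1)*1] + 2*[1*10 - 4*1]
  = (-2)*(-2) - 4*(-2) + 2*(6) = 24
Dz = (-2)*[(-4)*10 - 4*(-2)] - (-4)*[1*10 - 4*1] + 4*[1*(-2) - (-4)*1]
  = (-2)*(-32) - (-4)*(6) + 4*(2) = 96
x = Dx/D = 96/-24 = -4, y = Dy/D = 24/-24 = -1, z = Dz/D = 96/-24 = -4
Check eq1: (-2)(-4) + (-4)(-1) + (2)(-4) = 4 = 4 ✓
Check eq2: (1)(-4) + (-4)(-1) + (-1)(-4) = 4 = 4 ✓
Check eq3: (1)(-4) + (-2)(-1) + (-3)(-4) = 10 = 10 ✓

x = -4, y = -1, z = -4


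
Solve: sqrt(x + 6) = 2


Square both sides: x + 6 = 2^2 = 4
x = 4 - 6 = -2
x = -2
Check: sqrt(1*(-2) + 6) = sqrt(4) = 2 ✓

x = -2


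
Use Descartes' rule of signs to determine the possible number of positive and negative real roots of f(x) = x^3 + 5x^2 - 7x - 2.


Descartes' rule of signs:

For positive roots, count sign changes in f(x) = x^3 + 5x^2 - 7x - 2:
Signs of coefficients: +, +, -, -
Number of sign changes: 1
Possible positive real roots: 1

For negative roots, examine f(-x) = -x^3 + 5x^2 + 7x - 2:
Signs of coefficients: -, +, +, -
Number of sign changes: 2
Possible negative real roots: 2, 0

Positive roots: 1; Negative roots: 2 or 0


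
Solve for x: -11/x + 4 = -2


Subtract 4 from both sides: -11/x = -6
Multiply both sides by x: -11 = -6 * x
Divide by -6: x = 11/6

x = 11/6


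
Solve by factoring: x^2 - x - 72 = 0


We need two numbers that multiply to -72 and add to -1.
Those numbers are -9 and 8 (since (-9) * 8 = -72 and (-9) + 8 = -1).
So x^2 - x - 72 = (x - 9)(x + 8) = 0
Setting each factor to zero: x = 9 or x = -8

x = -8, x = 9


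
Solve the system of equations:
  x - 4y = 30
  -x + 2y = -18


Using Cramer's rule:
Determinant D = (1)(2) - (-1)(-4) = 2 - 4 = -2
Dx = (30)(2) - (-18)(-4) = 60 - 72 = -12
Dy = (1)(-18) - (-1)(30) = -18 + 30 = 12
x = Dx/D = -12/-2 = 6
y = Dy/D = 12/-2 = -6

x = 6, y = -6


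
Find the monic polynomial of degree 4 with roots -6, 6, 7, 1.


A monic polynomial with roots -6, 6, 7, 1 is:
p(x) = (x + 6)(x - 6)(x - 7)(x - 1)
After multiplying by (x + 6): x + 6
After multiplying by (x - 6): x^2 - 36
After multiplying by (x - 7): x^3 - 7x^2 - 36x + 252
After multiplying by (x - 1): x^4 - 8x^3 - 29x^2 + 288x - 252

x^4 - 8x^3 - 29x^2 + 288x - 252


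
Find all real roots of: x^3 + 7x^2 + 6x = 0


The constant term is 0, so x = 0 is a root. Factor out x:
  x(x^2 + 7x + 6) = 0
Solve the quadratic x^2 + 7x + 6 = 0: discriminant = 7^2 - 4(1)(6) = 49 - 24 = 25.
sqrt(25) = 5, so x = (-7 ± 5)/2: x = -1 or x = -6.

x = -6, x = -1, x = 0


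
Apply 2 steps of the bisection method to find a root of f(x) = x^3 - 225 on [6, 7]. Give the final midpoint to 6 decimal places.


f(x) = x^3 - 225
f(6) = -9 < 0
f(7) = 118 > 0

Step 1: midpoint = (6.000000 + 7.000000)/2 = 6.500000
  f(6.500000) = 49.625000
  f(mid) > 0, so root is in [6.000000, 6.500000]

Step 2: midpoint = (6.000000 + 6.500000)/2 = 6.250000
  f(6.250000) = 19.140625
  f(mid) > 0, so root is in [6.000000, 6.250000]

midpoint = 6.250000


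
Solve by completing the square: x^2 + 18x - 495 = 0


Start: x^2 + 18x - 495 = 0
Move constant: x^2 + 18x = 495
Half of 18 is 9, squared is 81
Add 81 to both sides: x^2 + 18x + 81 = 576
(x + 9)^2 = 576
x + 9 = ±24
x = -9 + 24 = 15 or x = -9 - 24 = -33

x = -33, x = 15


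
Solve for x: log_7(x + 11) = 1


Convert to exponential form: x + 11 = 7^1 = 7
x = 7 - 11 = -4
Check: log_7(-4 + 11) = log_7(7) = log_7(7) = 1 ✓

x = -4


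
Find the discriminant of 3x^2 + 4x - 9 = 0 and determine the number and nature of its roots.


For ax^2 + bx + c = 0, discriminant D = b^2 - 4ac
Here a = 3, b = 4, c = -9
D = (4)^2 - 4(3)(-9) = 16 + 108 = 124

D = 124 > 0 but not a perfect square
The equation has 2 distinct real irrational roots.

Discriminant = 124, 2 distinct real irrational roots


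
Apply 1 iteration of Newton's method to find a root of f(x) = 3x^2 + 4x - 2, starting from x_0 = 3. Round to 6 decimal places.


Newton's method: x_(n+1) = x_n - f(x_n)/f'(x_n)
f(x) = 3x^2 + 4x - 2
f'(x) = 6x + 4

Iteration 1:
  f(3.000000) = 37.000000
  f'(3.000000) = 22.000000
  x_1 = 3.000000 - (37.000000)/(22.000000) = 1.318182

x_1 = 1.318182


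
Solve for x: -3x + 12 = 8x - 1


Starting with: -3x + 12 = 8x - 1
Move all x terms to left: (-3 - 8)x = -1 - 12
Simplify: -11x = -13
Divide both sides by -11: x = 13/11

x = 13/11


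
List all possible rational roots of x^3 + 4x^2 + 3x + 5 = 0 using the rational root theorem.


Rational root theorem: possible roots are ±p/q where:
  p divides the constant term (5): p ∈ {1, 5}
  q divides the leading coefficient (1): q ∈ {1}

All possible rational roots: -5, -1, 1, 5

-5, -1, 1, 5


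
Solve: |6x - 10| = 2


An absolute value equation |expr| = 2 gives two cases:
Case 1: 6x - 10 = 2
  6x = 12, so x = 2
Case 2: 6x - 10 = -2
  6x = 8, so x = 4/3

x = 4/3, x = 2


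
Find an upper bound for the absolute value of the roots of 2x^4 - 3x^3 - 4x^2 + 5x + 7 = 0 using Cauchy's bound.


Cauchy's bound: all roots r satisfy |r| <= 1 + max(|a_i/a_n|) for i = 0,...,n-1
where a_n is the leading coefficient.

Coefficients: [2, -3, -4, 5, 7]
Leading coefficient a_n = 2
Ratios |a_i/a_n|: 3/2, 2, 5/2, 7/2
Maximum ratio: 7/2
Cauchy's bound: |r| <= 1 + 7/2 = 9/2

Upper bound = 9/2


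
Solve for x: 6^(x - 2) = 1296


Express both sides with the same base.
1296 = 6^4
Since the bases match, equate exponents: x - 2 = 4
So x = 4 - (-2) = 6

x = 6


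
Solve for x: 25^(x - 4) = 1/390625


Express both sides with the same base.
1/390625 = 25^(-4)
Since the bases match, equate exponents: x - 4 = -4
So x = -4 - (-4) = 0

x = 0


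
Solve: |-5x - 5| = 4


An absolute value equation |expr| = 4 gives two cases:
Case 1: -5x - 5 = 4
  -5x = 9, so x = -9/5
Case 2: -5x - 5 = -4
  -5x = 1, so x = -1/5

x = -9/5, x = -1/5


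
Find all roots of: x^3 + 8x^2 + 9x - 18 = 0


Let p(x) = x^3 + 8x^2 + 9x - 18. By the rational root theorem (leading coefficient 1), any rational root is an integer divisor of 18: try ±1, ±2, ... in turn.
Test x = 1: value = 0 ✓, so (x - 1) is a factor.
Synthetic division by (x - 1): bring down 1; 1(1) + 8 = 9; 9(1) + 9 = 18; 18(1) - 18 = 0 → quotient x^2 + 9x + 18, remainder 0.
Solve the quadratic x^2 + 9x + 18 = 0: discriminant = 9^2 - 4(1)(18) = 81 - 72 = 9.
sqrt(9) = 3, so x = (-9 ± 3)/2: x = -3 or x = -6.
Collecting all roots found:

x = -6, x = -3, x = 1


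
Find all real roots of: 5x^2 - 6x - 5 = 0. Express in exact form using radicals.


Using the quadratic formula: x = (-b ± sqrt(b^2 - 4ac)) / (2a)
Here a = 5, b = -6, c = -5
Discriminant = b^2 - 4ac = (-6)^2 - 4(5)(-5) = 36 + 100 = 136
Since discriminant = 136 > 0, there are two real roots.
x = (6 ± 2*sqrt(34)) / 10
Simplifying: x = (3 ± sqrt(34)) / 5
Numerically: x ≈ 1.7662 or x ≈ -0.5662

x = (3 + sqrt(34)) / 5 or x = (3 - sqrt(34)) / 5


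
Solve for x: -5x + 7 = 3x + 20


Starting with: -5x + 7 = 3x + 20
Move all x terms to left: (-5 - 3)x = 20 - 7
Simplify: -8x = 13
Divide both sides by -8: x = -13/8

x = -13/8


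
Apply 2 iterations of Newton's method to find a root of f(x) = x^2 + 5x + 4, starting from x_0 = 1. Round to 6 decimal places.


Newton's method: x_(n+1) = x_n - f(x_n)/f'(x_n)
f(x) = x^2 + 5x + 4
f'(x) = 2x + 5

Iteration 1:
  f(1.000000) = 10.000000
  f'(1.000000) = 7.000000
  x_1 = 1.000000 - (10.000000)/(7.000000) = -0.428571

Iteration 2:
  f(-0.428571) = 2.040816
  f'(-0.428571) = 4.142857
  x_2 = -0.428571 - (2.040816)/(4.142857) = -0.921182

x_2 = -0.921182


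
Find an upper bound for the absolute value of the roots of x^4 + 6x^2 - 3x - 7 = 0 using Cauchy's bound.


Cauchy's bound: all roots r satisfy |r| <= 1 + max(|a_i/a_n|) for i = 0,...,n-1
where a_n is the leading coefficient.

Coefficients: [1, 0, 6, -3, -7]
Leading coefficient a_n = 1
Ratios |a_i/a_n|: 0, 6, 3, 7
Maximum ratio: 7
Cauchy's bound: |r| <= 1 + 7 = 8

Upper bound = 8


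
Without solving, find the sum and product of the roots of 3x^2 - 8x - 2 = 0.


By Vieta's formulas for ax^2 + bx + c = 0:
  Sum of roots = -b/a
  Product of roots = c/a

Here a = 3, b = -8, c = -2
Sum = -(-8)/3 = 8/3
Product = -2/3 = -2/3

Sum = 8/3, Product = -2/3


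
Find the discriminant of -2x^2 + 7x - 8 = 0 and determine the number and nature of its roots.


For ax^2 + bx + c = 0, discriminant D = b^2 - 4ac
Here a = -2, b = 7, c = -8
D = (7)^2 - 4(-2)(-8) = 49 - 64 = -15

D = -15 < 0
The equation has no real roots (2 complex conjugate roots).

Discriminant = -15, no real roots (2 complex conjugate roots)


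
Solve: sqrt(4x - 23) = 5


Square both sides: 4x - 23 = 5^2 = 25
4x = 25 + 23 = 48
x = 12
Check: sqrt(4*12 - 23) = sqrt(25) = 5 ✓

x = 12


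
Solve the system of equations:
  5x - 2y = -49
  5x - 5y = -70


Using Cramer's rule:
Determinant D = (5)(-5) - (5)(-2) = -25 + 10 = -15
Dx = (-49)(-5) - (-70)(-2) = 245 - 140 = 105
Dy = (5)(-70) - (5)(-49) = -350 + 245 = -105
x = Dx/D = 105/-15 = -7
y = Dy/D = -105/-15 = 7

x = -7, y = 7


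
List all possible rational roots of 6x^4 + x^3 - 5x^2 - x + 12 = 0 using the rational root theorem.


Rational root theorem: possible roots are ±p/q where:
  p divides the constant term (12): p ∈ {1, 2, 3, 4, 6, 12}
  q divides the leading coefficient (6): q ∈ {1, 2, 3, 6}

All possible rational roots: -12, -6, -4, -3, -2, -3/2, -4/3, -1, -2/3, -1/2, -1/3, -1/6, 1/6, 1/3, 1/2, 2/3, 1, 4/3, 3/2, 2, 3, 4, 6, 12

-12, -6, -4, -3, -2, -3/2, -4/3, -1, -2/3, -1/2, -1/3, -1/6, 1/6, 1/3, 1/2, 2/3, 1, 4/3, 3/2, 2, 3, 4, 6, 12


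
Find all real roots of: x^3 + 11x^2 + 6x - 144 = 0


Let p(x) = x^3 + 11x^2 + 6x - 144. By the rational root theorem (leading coefficient 1), any rational root is an integer divisor of 144: try ±1, ±2, ... in turn.
Test x = 1: value = -126 ≠ 0.
Test x = -1: value = -140 ≠ 0.
Test x = 2: value = -80 ≠ 0.
Test x = -2: value = -120 ≠ 0.
Test x = 3: value = 0 ✓, so (x - 3) is a factor.
Synthetic division by (x - 3): bring down 1; 1(3) + 11 = 14; 14(3) + 6 = 48; 48(3) - 144 = 0 → quotient x^2 + 14x + 48, remainder 0.
Solve the quadratic x^2 + 14x + 48 = 0: discriminant = 14^2 - 4(1)(48) = 196 - 192 = 4.
sqrt(4) = 2, so x = (-14 ± 2)/2: x = -6 or x = -8.

x = -8, x = -6, x = 3


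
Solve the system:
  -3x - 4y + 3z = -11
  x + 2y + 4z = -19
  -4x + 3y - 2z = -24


Using Cramer's rule. Expand each determinant along the first row.
D  = (-3)*[2*(-2) - 4*3] - (-4)*[1*(-2) - 4*(-4)] + 3*[1*3 - 2*(-4)]
  = (-3)*(-16) - (-4)*(14) + 3*(11) = 137
Dx = (-11)*[2*(-2) - 4*3] - (-4)*[(-19)*(-2) - 4*(-24)] + 3*[(-19)*3 - 2*(-24)]
  = (-11)*(-16) - (-4)*(134) + 3*(-9) = 685
Dy = (-3)*[(-19)*(-2) - 4*(-24)] - (-11)*[1*(-2) - 4*(-4)] + 3*[1*(-24) - (-19)*(-4)]
  = (-3)*(134) - (-11)*(14) + 3*(-100) = -548
Dz = (-3)*[2*(-24) - (-19)*3] - (-4)*[1*(-24) - (-19)*(-4)] + (-11)*[1*3 - 2*(-4)]
  = (-3)*(9) - (-4)*(-100) + (-11)*(11) = -548
x = Dx/D = 685/137 = 5, y = Dy/D = -548/137 = -4, z = Dz/D = -548/137 = -4
Check eq1: (-3)(5) + (-4)(-4) + (3)(-4) = -11 = -11 ✓
Check eq2: (1)(5) + (2)(-4) + (4)(-4) = -19 = -19 ✓
Check eq3: (-4)(5) + (3)(-4) + (-2)(-4) = -24 = -24 ✓

x = 5, y = -4, z = -4


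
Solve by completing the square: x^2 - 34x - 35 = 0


Start: x^2 - 34x - 35 = 0
Move constant: x^2 - 34x = 35
Half of -34 is -17, squared is 289
Add 289 to both sides: x^2 - 34x + 289 = 324
(x - 17)^2 = 324
x - 17 = ±18
x = 17 + 18 = 35 or x = 17 - 18 = -1

x = -1, x = 35


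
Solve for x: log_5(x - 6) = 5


Convert to exponential form: x - 6 = 5^5 = 3125
x = 3125 + 6 = 3131
Check: log_5(3131 - 6) = log_5(3125) = log_5(3125) = 5 ✓

x = 3131


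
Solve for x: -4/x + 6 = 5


Subtract 6 from both sides: -4/x = -1
Multiply both sides by x: -4 = -1 * x
Divide by -1: x = 4

x = 4


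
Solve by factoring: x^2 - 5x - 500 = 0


We need two numbers that multiply to -500 and add to -5.
Those numbers are -25 and 20 (since (-25) * 20 = -500 and (-25) + 20 = -5).
So x^2 - 5x - 500 = (x - 25)(x + 20) = 0
Setting each factor to zero: x = 25 or x = -20

x = -20, x = 25


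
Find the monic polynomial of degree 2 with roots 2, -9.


A monic polynomial with roots 2, -9 is:
p(x) = (x - 2)(x + 9)
After multiplying by (x - 2): x - 2
After multiplying by (x + 9): x^2 + 7x - 18

x^2 + 7x - 18


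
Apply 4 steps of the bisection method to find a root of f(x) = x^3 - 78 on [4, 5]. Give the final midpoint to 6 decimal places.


f(x) = x^3 - 78
f(4) = -14 < 0
f(5) = 47 > 0

Step 1: midpoint = (4.000000 + 5.000000)/2 = 4.500000
  f(4.500000) = 13.125000
  f(mid) > 0, so root is in [4.000000, 4.500000]

Step 2: midpoint = (4.000000 + 4.500000)/2 = 4.250000
  f(4.250000) = -1.234375
  f(mid) < 0, so root is in [4.250000, 4.500000]

Step 3: midpoint = (4.250000 + 4.500000)/2 = 4.375000
  f(4.375000) = 5.740234
  f(mid) > 0, so root is in [4.250000, 4.375000]

Step 4: midpoint = (4.250000 + 4.375000)/2 = 4.312500
  f(4.312500) = 2.202393
  f(mid) > 0, so root is in [4.250000, 4.312500]

midpoint = 4.312500


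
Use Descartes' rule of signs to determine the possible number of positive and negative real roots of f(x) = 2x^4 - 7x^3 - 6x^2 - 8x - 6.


Descartes' rule of signs:

For positive roots, count sign changes in f(x) = 2x^4 - 7x^3 - 6x^2 - 8x - 6:
Signs of coefficients: +, -, -, -, -
Number of sign changes: 1
Possible positive real roots: 1

For negative roots, examine f(-x) = 2x^4 + 7x^3 - 6x^2 + 8x - 6:
Signs of coefficients: +, +, -, +, -
Number of sign changes: 3
Possible negative real roots: 3, 1

Positive roots: 1; Negative roots: 3 or 1


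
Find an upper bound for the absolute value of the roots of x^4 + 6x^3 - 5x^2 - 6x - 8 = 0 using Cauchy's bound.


Cauchy's bound: all roots r satisfy |r| <= 1 + max(|a_i/a_n|) for i = 0,...,n-1
where a_n is the leading coefficient.

Coefficients: [1, 6, -5, -6, -8]
Leading coefficient a_n = 1
Ratios |a_i/a_n|: 6, 5, 6, 8
Maximum ratio: 8
Cauchy's bound: |r| <= 1 + 8 = 9

Upper bound = 9


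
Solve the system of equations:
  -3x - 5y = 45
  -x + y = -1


Using Cramer's rule:
Determinant D = (-3)(1) - (-1)(-5) = -3 - 5 = -8
Dx = (45)(1) - (-1)(-5) = 45 - 5 = 40
Dy = (-3)(-1) - (-1)(45) = 3 + 45 = 48
x = Dx/D = 40/-8 = -5
y = Dy/D = 48/-8 = -6

x = -5, y = -6


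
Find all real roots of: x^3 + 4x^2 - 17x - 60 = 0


Let p(x) = x^3 + 4x^2 - 17x - 60. By the rational root theorem (leading coefficient 1), any rational root is an integer divisor of 60: try ±1, ±2, ... in turn.
Test x = 1: value = -72 ≠ 0.
Test x = -1: value = -40 ≠ 0.
Test x = 2: value = -70 ≠ 0.
Test x = -2: value = -18 ≠ 0.
Test x = 3: value = -48 ≠ 0.
Test x = -3: value = 0 ✓, so (x + 3) is a factor.
Synthetic division by (x + 3): bring down 1; 1(-3) + 4 = 1; 1(-3) - 17 = -20; (-20)(-3) - 60 = 0 → quotient x^2 + x - 20, remainder 0.
Solve the quadratic x^2 + x - 20 = 0: discriminant = 1^2 - 4(1)(-20) = 1 + 80 = 81.
sqrt(81) = 9, so x = (-1 ± 9)/2: x = 4 or x = -5.

x = -5, x = -3, x = 4


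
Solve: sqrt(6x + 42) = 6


Square both sides: 6x + 42 = 6^2 = 36
6x = 36 - 42 = -6
x = -1
Check: sqrt(6*(-1) + 42) = sqrt(36) = 6 ✓

x = -1


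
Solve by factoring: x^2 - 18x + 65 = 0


We need two numbers that multiply to 65 and add to -18.
Those numbers are -5 and -13 (since (-5) * (-13) = 65 and (-5) + (-13) = -18).
So x^2 - 18x + 65 = (x - 5)(x - 13) = 0
Setting each factor to zero: x = 5 or x = 13

x = 5, x = 13


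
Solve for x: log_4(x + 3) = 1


Convert to exponential form: x + 3 = 4^1 = 4
x = 4 - 3 = 1
Check: log_4(1 + 3) = log_4(4) = log_4(4) = 1 ✓

x = 1


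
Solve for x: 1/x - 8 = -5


Subtract -8 from both sides: 1/x = 3
Multiply both sides by x: 1 = 3 * x
Divide by 3: x = 1/3

x = 1/3


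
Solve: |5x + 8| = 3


An absolute value equation |expr| = 3 gives two cases:
Case 1: 5x + 8 = 3
  5x = -5, so x = -1
Case 2: 5x + 8 = -3
  5x = -11, so x = -11/5

x = -11/5, x = -1


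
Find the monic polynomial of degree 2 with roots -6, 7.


A monic polynomial with roots -6, 7 is:
p(x) = (x + 6)(x - 7)
After multiplying by (x + 6): x + 6
After multiplying by (x - 7): x^2 - x - 42

x^2 - x - 42


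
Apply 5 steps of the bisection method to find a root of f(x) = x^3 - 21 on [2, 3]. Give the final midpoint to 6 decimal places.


f(x) = x^3 - 21
f(2) = -13 < 0
f(3) = 6 > 0

Step 1: midpoint = (2.000000 + 3.000000)/2 = 2.500000
  f(2.500000) = -5.375000
  f(mid) < 0, so root is in [2.500000, 3.000000]

Step 2: midpoint = (2.500000 + 3.000000)/2 = 2.750000
  f(2.750000) = -0.203125
  f(mid) < 0, so root is in [2.750000, 3.000000]

Step 3: midpoint = (2.750000 + 3.000000)/2 = 2.875000
  f(2.875000) = 2.763672
  f(mid) > 0, so root is in [2.750000, 2.875000]

Step 4: midpoint = (2.750000 + 2.875000)/2 = 2.812500
  f(2.812500) = 1.247314
  f(mid) > 0, so root is in [2.750000, 2.812500]

Step 5: midpoint = (2.750000 + 2.812500)/2 = 2.781250
  f(2.781250) = 0.513947
  f(mid) > 0, so root is in [2.750000, 2.781250]

midpoint = 2.781250


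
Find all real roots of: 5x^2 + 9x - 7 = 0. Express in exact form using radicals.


Using the quadratic formula: x = (-b ± sqrt(b^2 - 4ac)) / (2a)
Here a = 5, b = 9, c = -7
Discriminant = b^2 - 4ac = 9^2 - 4(5)(-7) = 81 + 140 = 221
Since discriminant = 221 > 0, there are two real roots.
x = (-9 ± sqrt(221)) / 10
Numerically: x ≈ 0.5866 or x ≈ -2.3866

x = (-9 + sqrt(221)) / 10 or x = (-9 - sqrt(221)) / 10


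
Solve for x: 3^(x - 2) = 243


Express both sides with the same base.
243 = 3^5
Since the bases match, equate exponents: x - 2 = 5
So x = 5 - (-2) = 7

x = 7


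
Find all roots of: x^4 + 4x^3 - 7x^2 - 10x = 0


The constant term is 0, so x = 0 is a root. Factor out x:
  x^3 + 4x^2 - 7x - 10 = 0
Let p(x) = x^3 + 4x^2 - 7x - 10. By the rational root theorem (leading coefficient 1), any rational root is an integer divisor of 10: try ±1, ±2, ... in turn.
Test x = 1: value = -12 ≠ 0.
Test x = -1: value = 0 ✓, so (x + 1) is a factor.
Synthetic division by (x + 1): bring down 1; 1(-1) + 4 = 3; 3(-1) - 7 = -10; (-10)(-1) - 10 = 0 → quotient x^2 + 3x - 10, remainder 0.
Solve the quadratic x^2 + 3x - 10 = 0: discriminant = 3^2 - 4(1)(-10) = 9 + 40 = 49.
sqrt(49) = 7, so x = (-3 ± 7)/2: x = 2 or x = -5.
Collecting all roots found:

x = -5, x = -1, x = 0, x = 2


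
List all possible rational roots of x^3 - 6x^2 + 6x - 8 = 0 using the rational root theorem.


Rational root theorem: possible roots are ±p/q where:
  p divides the constant term (-8): p ∈ {1, 2, 4, 8}
  q divides the leading coefficient (1): q ∈ {1}

All possible rational roots: -8, -4, -2, -1, 1, 2, 4, 8

-8, -4, -2, -1, 1, 2, 4, 8


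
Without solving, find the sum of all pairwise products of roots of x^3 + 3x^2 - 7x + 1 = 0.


By Vieta's formulas for x^3 + bx^2 + cx + d = 0:
  r1 + r2 + r3 = -b/a = -3
  r1*r2 + r1*r3 + r2*r3 = c/a = -7
  r1*r2*r3 = -d/a = -1


Sum of pairwise products = -7


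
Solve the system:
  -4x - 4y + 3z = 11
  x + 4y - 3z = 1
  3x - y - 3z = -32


Using Cramer's rule. Expand each determinant along the first row.
D  = (-4)*[4*(-3) - (-3)*(-1)] - (-4)*[1*(-3) - (-3)*3] + 3*[1*(-1) - 4*3]
  = (-4)*(-15) - (-4)*(6) + 3*(-13) = 45
Dx = 11*[4*(-3) - (-3)*(-1)] - (-4)*[1*(-3) - (-3)*(-32)] + 3*[1*(-1) - 4*(-32)]
  = 11*(-15) - (-4)*(-99) + 3*(127) = -180
Dy = (-4)*[1*(-3) - (-3)*(-32)] - 11*[1*(-3) - (-3)*3] + 3*[1*(-32) - 1*3]
  = (-4)*(-99) - 11*(6) + 3*(-35) = 225
Dz = (-4)*[4*(-32) - 1*(-1)] - (-4)*[1*(-32) - 1*3] + 11*[1*(-1) - 4*3]
  = (-4)*(-127) - (-4)*(-35) + 11*(-13) = 225
x = Dx/D = -180/45 = -4, y = Dy/D = 225/45 = 5, z = Dz/D = 225/45 = 5
Check eq1: (-4)(-4) + (-4)(5) + (3)(5) = 11 = 11 ✓
Check eq2: (1)(-4) + (4)(5) + (-3)(5) = 1 = 1 ✓
Check eq3: (3)(-4) + (-1)(5) + (-3)(5) = -32 = -32 ✓

x = -4, y = 5, z = 5


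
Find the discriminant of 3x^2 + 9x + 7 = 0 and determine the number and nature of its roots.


For ax^2 + bx + c = 0, discriminant D = b^2 - 4ac
Here a = 3, b = 9, c = 7
D = (9)^2 - 4(3)(7) = 81 - 84 = -3

D = -3 < 0
The equation has no real roots (2 complex conjugate roots).

Discriminant = -3, no real roots (2 complex conjugate roots)


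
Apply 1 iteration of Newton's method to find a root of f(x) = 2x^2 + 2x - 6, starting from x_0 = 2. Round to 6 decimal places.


Newton's method: x_(n+1) = x_n - f(x_n)/f'(x_n)
f(x) = 2x^2 + 2x - 6
f'(x) = 4x + 2

Iteration 1:
  f(2.000000) = 6.000000
  f'(2.000000) = 10.000000
  x_1 = 2.000000 - (6.000000)/(10.000000) = 1.400000

x_1 = 1.400000


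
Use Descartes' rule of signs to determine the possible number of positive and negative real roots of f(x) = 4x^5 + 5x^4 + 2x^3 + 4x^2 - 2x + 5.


Descartes' rule of signs:

For positive roots, count sign changes in f(x) = 4x^5 + 5x^4 + 2x^3 + 4x^2 - 2x + 5:
Signs of coefficients: +, +, +, +, -, +
Number of sign changes: 2
Possible positive real roots: 2, 0

For negative roots, examine f(-x) = -4x^5 + 5x^4 - 2x^3 + 4x^2 + 2x + 5:
Signs of coefficients: -, +, -, +, +, +
Number of sign changes: 3
Possible negative real roots: 3, 1

Positive roots: 2 or 0; Negative roots: 3 or 1


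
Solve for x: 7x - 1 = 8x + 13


Starting with: 7x - 1 = 8x + 13
Move all x terms to left: (7 - 8)x = 13 + 1
Simplify: -x = 14
Divide both sides by -1: x = -14

x = -14


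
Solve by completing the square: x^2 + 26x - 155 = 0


Start: x^2 + 26x - 155 = 0
Move constant: x^2 + 26x = 155
Half of 26 is 13, squared is 169
Add 169 to both sides: x^2 + 26x + 169 = 324
(x + 13)^2 = 324
x + 13 = ±18
x = -13 + 18 = 5 or x = -13 - 18 = -31

x = -31, x = 5


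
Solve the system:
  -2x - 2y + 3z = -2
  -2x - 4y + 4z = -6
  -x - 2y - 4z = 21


Using Cramer's rule. Expand each determinant along the first row.
D  = (-2)*[(-4)*(-4) - 4*(-2)] - (-2)*[(-2)*(-4) - 4*(-1)] + 3*[(-2)*(-2) - (-4)*(-1)]
  = (-2)*(24) - (-2)*(12) + 3*(0) = -24
Dx = (-2)*[(-4)*(-4) - 4*(-2)] - (-2)*[(-6)*(-4) - 4*21] + 3*[(-6)*(-2) - (-4)*21]
  = (-2)*(24) - (-2)*(-60) + 3*(96) = 120
Dy = (-2)*[(-6)*(-4) - 4*21] - (-2)*[(-2)*(-4) - 4*(-1)] + 3*[(-2)*21 - (-6)*(-1)]
  = (-2)*(-60) - (-2)*(12) + 3*(-48) = 0
Dz = (-2)*[(-4)*21 - (-6)*(-2)] - (-2)*[(-2)*21 - (-6)*(-1)] + (-2)*[(-2)*(-2) - (-4)*(-1)]
  = (-2)*(-96) - (-2)*(-48) + (-2)*(0) = 96
x = Dx/D = 120/-24 = -5, y = Dy/D = 0/-24 = 0, z = Dz/D = 96/-24 = -4
Check eq1: (-2)(-5) + (-2)(0) + (3)(-4) = -2 = -2 ✓
Check eq2: (-2)(-5) + (-4)(0) + (4)(-4) = -6 = -6 ✓
Check eq3: (-1)(-5) + (-2)(0) + (-4)(-4) = 21 = 21 ✓

x = -5, y = 0, z = -4


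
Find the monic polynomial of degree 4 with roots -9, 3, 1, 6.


A monic polynomial with roots -9, 3, 1, 6 is:
p(x) = (x + 9)(x - 3)(x - 1)(x - 6)
After multiplying by (x + 9): x + 9
After multiplying by (x - 3): x^2 + 6x - 27
After multiplying by (x - 1): x^3 + 5x^2 - 33x + 27
After multiplying by (x - 6): x^4 - x^3 - 63x^2 + 225x - 162

x^4 - x^3 - 63x^2 + 225x - 162


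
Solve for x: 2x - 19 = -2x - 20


Starting with: 2x - 19 = -2x - 20
Move all x terms to left: (2 + 2)x = -20 + 19
Simplify: 4x = -1
Divide both sides by 4: x = -1/4

x = -1/4


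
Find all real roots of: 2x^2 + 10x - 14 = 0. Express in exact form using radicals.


Using the quadratic formula: x = (-b ± sqrt(b^2 - 4ac)) / (2a)
Here a = 2, b = 10, c = -14
Discriminant = b^2 - 4ac = 10^2 - 4(2)(-14) = 100 + 112 = 212
Since discriminant = 212 > 0, there are two real roots.
x = (-10 ± 2*sqrt(53)) / 4
Simplifying: x = (-5 ± sqrt(53)) / 2
Numerically: x ≈ 1.1401 or x ≈ -6.1401

x = (-5 + sqrt(53)) / 2 or x = (-5 - sqrt(53)) / 2


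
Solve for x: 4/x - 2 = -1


Subtract -2 from both sides: 4/x = 1
Multiply both sides by x: 4 = 1 * x
Divide by 1: x = 4

x = 4


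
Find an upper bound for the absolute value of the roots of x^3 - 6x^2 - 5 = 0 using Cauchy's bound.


Cauchy's bound: all roots r satisfy |r| <= 1 + max(|a_i/a_n|) for i = 0,...,n-1
where a_n is the leading coefficient.

Coefficients: [1, -6, 0, -5]
Leading coefficient a_n = 1
Ratios |a_i/a_n|: 6, 0, 5
Maximum ratio: 6
Cauchy's bound: |r| <= 1 + 6 = 7

Upper bound = 7


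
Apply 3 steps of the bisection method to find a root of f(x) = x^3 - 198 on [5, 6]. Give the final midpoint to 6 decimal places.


f(x) = x^3 - 198
f(5) = -73 < 0
f(6) = 18 > 0

Step 1: midpoint = (5.000000 + 6.000000)/2 = 5.500000
  f(5.500000) = -31.625000
  f(mid) < 0, so root is in [5.500000, 6.000000]

Step 2: midpoint = (5.500000 + 6.000000)/2 = 5.750000
  f(5.750000) = -7.890625
  f(mid) < 0, so root is in [5.750000, 6.000000]

Step 3: midpoint = (5.750000 + 6.000000)/2 = 5.875000
  f(5.875000) = 4.779297
  f(mid) > 0, so root is in [5.750000, 5.875000]

midpoint = 5.875000


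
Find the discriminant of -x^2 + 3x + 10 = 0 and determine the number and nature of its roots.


For ax^2 + bx + c = 0, discriminant D = b^2 - 4ac
Here a = -1, b = 3, c = 10
D = (3)^2 - 4(-1)(10) = 9 + 40 = 49

D = 49 > 0 and is a perfect square (sqrt = 7)
The equation has 2 distinct real rational roots.

Discriminant = 49, 2 distinct real rational roots


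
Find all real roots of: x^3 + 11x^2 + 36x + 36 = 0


Let p(x) = x^3 + 11x^2 + 36x + 36. By the rational root theorem (leading coefficient 1), any rational root is an integer divisor of 36: try ±1, ±2, ... in turn.
Test x = 1: value = 84 ≠ 0.
Test x = -1: value = 10 ≠ 0.
Test x = 2: value = 160 ≠ 0.
Test x = -2: value = 0 ✓, so (x + 2) is a factor.
Synthetic division by (x + 2): bring down 1; 1(-2) + 11 = 9; 9(-2) + 36 = 18; 18(-2) + 36 = 0 → quotient x^2 + 9x + 18, remainder 0.
Solve the quadratic x^2 + 9x + 18 = 0: discriminant = 9^2 - 4(1)(18) = 81 - 72 = 9.
sqrt(9) = 3, so x = (-9 ± 3)/2: x = -3 or x = -6.

x = -6, x = -3, x = -2


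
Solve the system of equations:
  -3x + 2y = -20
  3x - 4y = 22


Using Cramer's rule:
Determinant D = (-3)(-4) - (3)(2) = 12 - 6 = 6
Dx = (-20)(-4) - (22)(2) = 80 - 44 = 36
Dy = (-3)(22) - (3)(-20) = -66 + 60 = -6
x = Dx/D = 36/6 = 6
y = Dy/D = -6/6 = -1

x = 6, y = -1


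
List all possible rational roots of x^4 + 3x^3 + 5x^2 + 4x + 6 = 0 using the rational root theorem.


Rational root theorem: possible roots are ±p/q where:
  p divides the constant term (6): p ∈ {1, 2, 3, 6}
  q divides the leading coefficient (1): q ∈ {1}

All possible rational roots: -6, -3, -2, -1, 1, 2, 3, 6

-6, -3, -2, -1, 1, 2, 3, 6


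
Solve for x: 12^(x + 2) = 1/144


Express both sides with the same base.
1/144 = 12^(-2)
Since the bases match, equate exponents: x + 2 = -2
So x = -2 - (2) = -4

x = -4


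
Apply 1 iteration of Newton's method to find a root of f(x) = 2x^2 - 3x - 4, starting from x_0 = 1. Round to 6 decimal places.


Newton's method: x_(n+1) = x_n - f(x_n)/f'(x_n)
f(x) = 2x^2 - 3x - 4
f'(x) = 4x - 3

Iteration 1:
  f(1.000000) = -5.000000
  f'(1.000000) = 1.000000
  x_1 = 1.000000 - (-5.000000)/(1.000000) = 6.000000

x_1 = 6.000000


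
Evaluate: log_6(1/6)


We need the exponent such that 6^? = 1/6
6^(-1) = 1/6^1 = 1/6
Therefore log_6(1/6) = -1

-1


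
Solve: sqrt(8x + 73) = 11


Square both sides: 8x + 73 = 11^2 = 121
8x = 121 - 73 = 48
x = 6
Check: sqrt(8*6 + 73) = sqrt(121) = 11 ✓

x = 6


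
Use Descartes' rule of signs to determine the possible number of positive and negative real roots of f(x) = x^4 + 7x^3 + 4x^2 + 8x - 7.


Descartes' rule of signs:

For positive roots, count sign changes in f(x) = x^4 + 7x^3 + 4x^2 + 8x - 7:
Signs of coefficients: +, +, +, +, -
Number of sign changes: 1
Possible positive real roots: 1

For negative roots, examine f(-x) = x^4 - 7x^3 + 4x^2 - 8x - 7:
Signs of coefficients: +, -, +, -, -
Number of sign changes: 3
Possible negative real roots: 3, 1

Positive roots: 1; Negative roots: 3 or 1


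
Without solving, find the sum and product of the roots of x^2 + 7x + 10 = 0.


By Vieta's formulas for ax^2 + bx + c = 0:
  Sum of roots = -b/a
  Product of roots = c/a

Here a = 1, b = 7, c = 10
Sum = -(7)/1 = -7
Product = 10/1 = 10

Sum = -7, Product = 10


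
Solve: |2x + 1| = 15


An absolute value equation |expr| = 15 gives two cases:
Case 1: 2x + 1 = 15
  2x = 14, so x = 7
Case 2: 2x + 1 = -15
  2x = -16, so x = -8

x = -8, x = 7


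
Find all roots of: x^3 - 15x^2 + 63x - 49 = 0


Let p(x) = x^3 - 15x^2 + 63x - 49. By the rational root theorem (leading coefficient 1), any rational root is an integer divisor of 49: try ±1, ±2, ... in turn.
Test x = 1: value = 0 ✓, so (x - 1) is a factor.
Synthetic division by (x - 1): bring down 1; 1(1) - 15 = -14; (-14)(1) + 63 = 49; 49(1) - 49 = 0 → quotient x^2 - 14x + 49, remainder 0.
Solve the quadratic x^2 - 14x + 49 = 0: discriminant = (-14)^2 - 4(1)(49) = 196 - 196 = 0.
Discriminant = 0, so a double root: x = 14/2 = 7.
Collecting all roots found:

x = 1, x = 7 (multiplicity 2)


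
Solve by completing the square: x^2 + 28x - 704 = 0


Start: x^2 + 28x - 704 = 0
Move constant: x^2 + 28x = 704
Half of 28 is 14, squared is 196
Add 196 to both sides: x^2 + 28x + 196 = 900
(x + 14)^2 = 900
x + 14 = ±30
x = -14 + 30 = 16 or x = -14 - 30 = -44

x = -44, x = 16


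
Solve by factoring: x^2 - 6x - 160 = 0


We need two numbers that multiply to -160 and add to -6.
Those numbers are 10 and -16 (since 10 * (-16) = -160 and 10 + (-16) = -6).
So x^2 - 6x - 160 = (x + 10)(x - 16) = 0
Setting each factor to zero: x = -10 or x = 16

x = -10, x = 16


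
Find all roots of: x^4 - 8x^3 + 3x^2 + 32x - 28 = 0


Let p(x) = x^4 - 8x^3 + 3x^2 + 32x - 28. By the rational root theorem (leading coefficient 1), any rational root is an integer divisor of 28: try ±1, ±2, ... in turn.
Test x = 1: value = 0 ✓, so (x - 1) is a factor.
Synthetic division by (x - 1): bring down 1; 1(1) - 8 = -7; (-7)(1) + 3 = -4; (-4)(1) + 32 = 28; 28(1) - 28 = 0 → quotient x^3 - 7x^2 - 4x + 28, remainder 0.
Continue with the quotient x^3 - 7x^2 - 4x + 28 (candidates must divide 28; re-test x = 1 first in case it repeats).
Test x = 1: value = 18 ≠ 0.
Test x = -1: value = 24 ≠ 0.
Test x = 2: value = 0 ✓, so (x - 2) is a factor.
Synthetic division by (x - 2): bring down 1; 1(2) - 7 = -5; (-5)(2) - 4 = -14; (-14)(2) + 28 = 0 → quotient x^2 - 5x - 14, remainder 0.
Solve the quadratic x^2 - 5x - 14 = 0: discriminant = (-5)^2 - 4(1)(-14) = 25 + 56 = 81.
sqrt(81) = 9, so x = (5 ± 9)/2: x = 7 or x = -2.
Collecting all roots found:

x = -2, x = 1, x = 2, x = 7


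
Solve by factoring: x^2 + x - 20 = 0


We need two numbers that multiply to -20 and add to 1.
Those numbers are -4 and 5 (since (-4) * 5 = -20 and (-4) + 5 = 1).
So x^2 + x - 20 = (x - 4)(x + 5) = 0
Setting each factor to zero: x = 4 or x = -5

x = -5, x = 4


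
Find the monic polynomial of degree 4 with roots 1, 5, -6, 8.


A monic polynomial with roots 1, 5, -6, 8 is:
p(x) = (x - 1)(x - 5)(x + 6)(x - 8)
After multiplying by (x - 1): x - 1
After multiplying by (x - 5): x^2 - 6x + 5
After multiplying by (x + 6): x^3 - 31x + 30
After multiplying by (x - 8): x^4 - 8x^3 - 31x^2 + 278x - 240

x^4 - 8x^3 - 31x^2 + 278x - 240


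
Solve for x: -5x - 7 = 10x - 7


Starting with: -5x - 7 = 10x - 7
Move all x terms to left: (-5 - 10)x = -7 + 7
Simplify: -15x = 0
Divide both sides by -15: x = 0

x = 0


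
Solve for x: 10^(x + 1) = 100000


Express both sides with the same base.
100000 = 10^5
Since the bases match, equate exponents: x + 1 = 5
So x = 5 - (1) = 4

x = 4


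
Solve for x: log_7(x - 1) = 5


Convert to exponential form: x - 1 = 7^5 = 16807
x = 16807 + 1 = 16808
Check: log_7(16808 - 1) = log_7(16807) = log_7(16807) = 5 ✓

x = 16808


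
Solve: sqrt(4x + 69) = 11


Square both sides: 4x + 69 = 11^2 = 121
4x = 121 - 69 = 52
x = 13
Check: sqrt(4*13 + 69) = sqrt(121) = 11 ✓

x = 13


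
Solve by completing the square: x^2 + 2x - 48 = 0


Start: x^2 + 2x - 48 = 0
Move constant: x^2 + 2x = 48
Half of 2 is 1, squared is 1
Add 1 to both sides: x^2 + 2x + 1 = 49
(x + 1)^2 = 49
x + 1 = ±7
x = -1 + 7 = 6 or x = -1 - 7 = -8

x = -8, x = 6


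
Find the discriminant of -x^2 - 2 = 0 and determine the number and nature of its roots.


For ax^2 + bx + c = 0, discriminant D = b^2 - 4ac
Here a = -1, b = 0, c = -2
D = (0)^2 - 4(-1)(-2) = 0 - 8 = -8

D = -8 < 0
The equation has no real roots (2 complex conjugate roots).

Discriminant = -8, no real roots (2 complex conjugate roots)


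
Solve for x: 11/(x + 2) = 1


Multiply both sides by (x + 2): 11 = 1(x + 2)
Distribute: 11 = x + 2
x = 11 - 2 = 9
x = 9

x = 9


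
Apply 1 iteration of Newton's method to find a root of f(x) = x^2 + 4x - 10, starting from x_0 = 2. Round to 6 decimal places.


Newton's method: x_(n+1) = x_n - f(x_n)/f'(x_n)
f(x) = x^2 + 4x - 10
f'(x) = 2x + 4

Iteration 1:
  f(2.000000) = 2.000000
  f'(2.000000) = 8.000000
  x_1 = 2.000000 - (2.000000)/(8.000000) = 1.750000

x_1 = 1.750000


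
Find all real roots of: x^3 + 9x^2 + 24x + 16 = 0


Let p(x) = x^3 + 9x^2 + 24x + 16. By the rational root theorem (leading coefficient 1), any rational root is an integer divisor of 16: try ±1, ±2, ... in turn.
Test x = 1: value = 50 ≠ 0.
Test x = -1: value = 0 ✓, so (x + 1) is a factor.
Synthetic division by (x + 1): bring down 1; 1(-1) + 9 = 8; 8(-1) + 24 = 16; 16(-1) + 16 = 0 → quotient x^2 + 8x + 16, remainder 0.
Solve the quadratic x^2 + 8x + 16 = 0: discriminant = 8^2 - 4(1)(16) = 64 - 64 = 0.
Discriminant = 0, so a double root: x = -8/2 = -4.

x = -4 (multiplicity 2), x = -1


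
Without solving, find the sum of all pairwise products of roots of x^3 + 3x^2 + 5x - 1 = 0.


By Vieta's formulas for x^3 + bx^2 + cx + d = 0:
  r1 + r2 + r3 = -b/a = -3
  r1*r2 + r1*r3 + r2*r3 = c/a = 5
  r1*r2*r3 = -d/a = 1


Sum of pairwise products = 5


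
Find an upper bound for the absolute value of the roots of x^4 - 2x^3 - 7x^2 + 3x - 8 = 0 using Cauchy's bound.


Cauchy's bound: all roots r satisfy |r| <= 1 + max(|a_i/a_n|) for i = 0,...,n-1
where a_n is the leading coefficient.

Coefficients: [1, -2, -7, 3, -8]
Leading coefficient a_n = 1
Ratios |a_i/a_n|: 2, 7, 3, 8
Maximum ratio: 8
Cauchy's bound: |r| <= 1 + 8 = 9

Upper bound = 9


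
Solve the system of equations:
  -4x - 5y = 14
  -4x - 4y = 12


Using Cramer's rule:
Determinant D = (-4)(-4) - (-4)(-5) = 16 - 20 = -4
Dx = (14)(-4) - (12)(-5) = -56 + 60 = 4
Dy = (-4)(12) - (-4)(14) = -48 + 56 = 8
x = Dx/D = 4/-4 = -1
y = Dy/D = 8/-4 = -2

x = -1, y = -2


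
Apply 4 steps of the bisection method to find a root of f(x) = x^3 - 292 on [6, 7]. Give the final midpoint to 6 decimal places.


f(x) = x^3 - 292
f(6) = -76 < 0
f(7) = 51 > 0

Step 1: midpoint = (6.000000 + 7.000000)/2 = 6.500000
  f(6.500000) = -17.375000
  f(mid) < 0, so root is in [6.500000, 7.000000]

Step 2: midpoint = (6.500000 + 7.000000)/2 = 6.750000
  f(6.750000) = 15.546875
  f(mid) > 0, so root is in [6.500000, 6.750000]

Step 3: midpoint = (6.500000 + 6.750000)/2 = 6.625000
  f(6.625000) = -1.224609
  f(mid) < 0, so root is in [6.625000, 6.750000]

Step 4: midpoint = (6.625000 + 6.750000)/2 = 6.687500
  f(6.687500) = 7.082764
  f(mid) > 0, so root is in [6.625000, 6.687500]

midpoint = 6.687500


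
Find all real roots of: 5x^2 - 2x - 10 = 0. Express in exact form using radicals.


Using the quadratic formula: x = (-b ± sqrt(b^2 - 4ac)) / (2a)
Here a = 5, b = -2, c = -10
Discriminant = b^2 - 4ac = (-2)^2 - 4(5)(-10) = 4 + 200 = 204
Since discriminant = 204 > 0, there are two real roots.
x = (2 ± 2*sqrt(51)) / 10
Simplifying: x = (1 ± sqrt(51)) / 5
Numerically: x ≈ 1.6283 or x ≈ -1.2283

x = (1 + sqrt(51)) / 5 or x = (1 - sqrt(51)) / 5


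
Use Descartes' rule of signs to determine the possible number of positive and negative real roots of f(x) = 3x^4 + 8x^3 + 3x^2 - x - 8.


Descartes' rule of signs:

For positive roots, count sign changes in f(x) = 3x^4 + 8x^3 + 3x^2 - x - 8:
Signs of coefficients: +, +, +, -, -
Number of sign changes: 1
Possible positive real roots: 1

For negative roots, examine f(-x) = 3x^4 - 8x^3 + 3x^2 + x - 8:
Signs of coefficients: +, -, +, +, -
Number of sign changes: 3
Possible negative real roots: 3, 1

Positive roots: 1; Negative roots: 3 or 1


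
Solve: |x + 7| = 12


An absolute value equation |expr| = 12 gives two cases:
Case 1: x + 7 = 12
  x = 5, so x = 5
Case 2: x + 7 = -12
  x = -19, so x = -19

x = -19, x = 5


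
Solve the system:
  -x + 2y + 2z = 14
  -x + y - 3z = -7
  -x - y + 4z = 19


Using Cramer's rule. Expand each determinant along the first row.
D  = (-1)*[1*4 - (-3)*(-1)] - 2*[(-1)*4 - (-3)*(-1)] + 2*[(-1)*(-1) - 1*(-1)]
  = (-1)*(1) - 2*(-7) + 2*(2) = 17
Dx = 14*[1*4 - (-3)*(-1)] - 2*[(-7)*4 - (-3)*19] + 2*[(-7)*(-1) - 1*19]
  = 14*(1) - 2*(29) + 2*(-12) = -68
Dy = (-1)*[(-7)*4 - (-3)*19] - 14*[(-1)*4 - (-3)*(-1)] + 2*[(-1)*19 - (-7)*(-1)]
  = (-1)*(29) - 14*(-7) + 2*(-26) = 17
Dz = (-1)*[1*19 - (-7)*(-1)] - 2*[(-1)*19 - (-7)*(-1)] + 14*[(-1)*(-1) - 1*(-1)]
  = (-1)*(12) - 2*(-26) + 14*(2) = 68
x = Dx/D = -68/17 = -4, y = Dy/D = 17/17 = 1, z = Dz/D = 68/17 = 4
Check eq1: (-1)(-4) + (2)(1) + (2)(4) = 14 = 14 ✓
Check eq2: (-1)(-4) + (1)(1) + (-3)(4) = -7 = -7 ✓
Check eq3: (-1)(-4) + (-1)(1) + (4)(4) = 19 = 19 ✓

x = -4, y = 1, z = 4


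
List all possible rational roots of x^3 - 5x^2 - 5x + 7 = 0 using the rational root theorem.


Rational root theorem: possible roots are ±p/q where:
  p divides the constant term (7): p ∈ {1, 7}
  q divides the leading coefficient (1): q ∈ {1}

All possible rational roots: -7, -1, 1, 7

-7, -1, 1, 7


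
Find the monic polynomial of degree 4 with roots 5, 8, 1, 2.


A monic polynomial with roots 5, 8, 1, 2 is:
p(x) = (x - 5)(x - 8)(x - 1)(x - 2)
After multiplying by (x - 5): x - 5
After multiplying by (x - 8): x^2 - 13x + 40
After multiplying by (x - 1): x^3 - 14x^2 + 53x - 40
After multiplying by (x - 2): x^4 - 16x^3 + 81x^2 - 146x + 80

x^4 - 16x^3 + 81x^2 - 146x + 80


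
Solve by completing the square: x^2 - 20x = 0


Start: x^2 - 20x + 0 = 0
Move constant: x^2 - 20x = 0
Half of -20 is -10, squared is 100
Add 100 to both sides: x^2 - 20x + 100 = 100
(x - 10)^2 = 100
x - 10 = ±10
x = 10 + 10 = 20 or x = 10 - 10 = 0

x = 0, x = 20


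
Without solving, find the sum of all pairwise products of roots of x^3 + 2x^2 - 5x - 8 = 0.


By Vieta's formulas for x^3 + bx^2 + cx + d = 0:
  r1 + r2 + r3 = -b/a = -2
  r1*r2 + r1*r3 + r2*r3 = c/a = -5
  r1*r2*r3 = -d/a = 8


Sum of pairwise products = -5
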